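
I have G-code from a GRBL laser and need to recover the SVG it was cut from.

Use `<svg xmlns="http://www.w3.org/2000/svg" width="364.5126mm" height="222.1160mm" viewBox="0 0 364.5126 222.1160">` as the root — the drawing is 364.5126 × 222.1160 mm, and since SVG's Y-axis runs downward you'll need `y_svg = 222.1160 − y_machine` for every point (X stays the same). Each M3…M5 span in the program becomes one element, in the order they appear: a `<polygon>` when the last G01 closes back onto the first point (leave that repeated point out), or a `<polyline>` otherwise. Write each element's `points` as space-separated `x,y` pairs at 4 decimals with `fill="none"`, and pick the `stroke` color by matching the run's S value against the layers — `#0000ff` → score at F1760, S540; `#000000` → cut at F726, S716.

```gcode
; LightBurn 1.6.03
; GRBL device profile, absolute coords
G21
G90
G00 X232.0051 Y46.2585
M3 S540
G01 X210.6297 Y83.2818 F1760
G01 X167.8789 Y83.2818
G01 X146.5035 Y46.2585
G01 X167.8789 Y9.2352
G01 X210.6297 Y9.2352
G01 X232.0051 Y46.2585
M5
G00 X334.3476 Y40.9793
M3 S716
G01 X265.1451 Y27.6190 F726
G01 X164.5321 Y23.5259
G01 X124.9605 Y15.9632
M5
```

<svg xmlns="http://www.w3.org/2000/svg" width="364.5126mm" height="222.1160mm" viewBox="0 0 364.5126 222.1160">
  <polygon points="232.0051,175.8575 210.6297,138.8342 167.8789,138.8342 146.5035,175.8575 167.8789,212.8808 210.6297,212.8808" fill="none" stroke="#0000ff"/>
  <polyline points="334.3476,181.1367 265.1451,194.4970 164.5321,198.5901 124.9605,206.1528" fill="none" stroke="#000000"/>
</svg>

Each laser-on run becomes one SVG element. Flip Y back into SVG space with y_svg = 222.1160 − y_machine.

Run 1: the run's S540 means `#0000ff` (score). The run returns to its start, so emit a `<polygon>` with points (Y-flipped): 232.0051,175.8575 210.6297,138.8342 167.8789,138.8342 146.5035,175.8575 167.8789,212.8808 210.6297,212.8808.

Run 2: S716 ⇒ cut layer `#000000`. The run is open, so emit a `<polyline>` with points (Y-flipped): 334.3476,181.1367 265.1451,194.4970 164.5321,198.5901 124.9605,206.1528.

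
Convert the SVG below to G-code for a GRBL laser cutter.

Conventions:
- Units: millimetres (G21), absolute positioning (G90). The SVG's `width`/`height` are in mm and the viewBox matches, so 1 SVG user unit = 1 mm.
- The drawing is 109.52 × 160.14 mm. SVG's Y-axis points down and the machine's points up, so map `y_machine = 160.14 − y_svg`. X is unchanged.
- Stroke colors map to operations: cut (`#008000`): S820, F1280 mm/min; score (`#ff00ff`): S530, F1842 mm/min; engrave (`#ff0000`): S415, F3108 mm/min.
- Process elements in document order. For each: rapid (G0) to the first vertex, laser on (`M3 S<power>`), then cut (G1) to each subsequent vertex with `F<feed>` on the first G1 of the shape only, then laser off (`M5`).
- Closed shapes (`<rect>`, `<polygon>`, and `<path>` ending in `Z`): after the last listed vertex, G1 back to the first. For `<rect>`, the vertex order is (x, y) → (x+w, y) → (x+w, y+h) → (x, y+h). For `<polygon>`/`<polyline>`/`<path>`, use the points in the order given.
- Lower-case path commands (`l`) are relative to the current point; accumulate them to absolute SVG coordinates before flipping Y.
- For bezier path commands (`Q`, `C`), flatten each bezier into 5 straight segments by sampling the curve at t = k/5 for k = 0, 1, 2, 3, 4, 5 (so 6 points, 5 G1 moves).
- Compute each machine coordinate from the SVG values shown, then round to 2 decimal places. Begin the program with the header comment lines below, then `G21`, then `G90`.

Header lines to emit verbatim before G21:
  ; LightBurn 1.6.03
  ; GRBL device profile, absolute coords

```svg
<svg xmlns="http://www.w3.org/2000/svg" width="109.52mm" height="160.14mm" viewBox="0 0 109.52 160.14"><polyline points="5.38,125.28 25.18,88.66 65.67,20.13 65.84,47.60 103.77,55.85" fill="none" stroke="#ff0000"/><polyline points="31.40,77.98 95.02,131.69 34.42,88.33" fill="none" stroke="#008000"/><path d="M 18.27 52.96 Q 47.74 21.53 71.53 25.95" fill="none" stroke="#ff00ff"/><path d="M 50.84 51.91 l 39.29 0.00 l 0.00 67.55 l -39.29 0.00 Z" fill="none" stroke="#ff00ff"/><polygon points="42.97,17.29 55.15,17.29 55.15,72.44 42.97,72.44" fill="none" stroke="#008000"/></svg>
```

Since the viewBox matches the mm dimensions, user units are millimetres directly. The only transform is the Y-flip y_m = 160.14 − y_svg.

Shape 1 is a open polyline drawn with `<polyline>`. Its stroke #ff0000 means engrave at S415, F3108. After flipping Y the toolpath is (5.38,34.86) → (25.18,71.48) → (65.67,140.01) → (65.84,112.54) → (103.77,104.29).

Shape 2 is a open polyline drawn with `<polyline>`. Its stroke #008000 means cut at S820, F1280. After flipping Y the toolpath is (31.40,82.16) → (95.02,28.45) → (34.42,71.81).

Shape 3 is a quadratic bezier drawn with `<path>`. Its stroke #ff00ff means score at S530, F1842. After flipping Y the toolpath is (18.27,107.18) → (29.83,118.32) → (40.94,126.59) → (51.59,131.99) → (61.79,134.52) → (71.53,134.19).

Shape 4 is a rectangle drawn with `<path>`. Its stroke #ff00ff means score at S530, F1842. After flipping Y the toolpath is (50.84,108.23) → (90.13,108.23) → (90.13,40.68) → (50.84,40.68) → (50.84,108.23), returning to the start.

Shape 5 is a rectangle drawn with `<polygon>`. Its stroke #008000 means cut at S820, F1280. After flipping Y the toolpath is (42.97,142.85) → (55.15,142.85) → (55.15,87.70) → (42.97,87.70) → (42.97,142.85), returning to the start.

; LightBurn 1.6.03
; GRBL device profile, absolute coords
G21
G90
G0 X5.38 Y34.86
M3 S415
G1 X25.18 Y71.48 F3108
G1 X65.67 Y140.01
G1 X65.84 Y112.54
G1 X103.77 Y104.29
M5
G0 X31.40 Y82.16
M3 S820
G1 X95.02 Y28.45 F1280
G1 X34.42 Y71.81
M5
G0 X18.27 Y107.18
M3 S530
G1 X29.83 Y118.32 F1842
G1 X40.94 Y126.59
G1 X51.59 Y131.99
G1 X61.79 Y134.52
G1 X71.53 Y134.19
M5
G0 X50.84 Y108.23
M3 S530
G1 X90.13 Y108.23 F1842
G1 X90.13 Y40.68
G1 X50.84 Y40.68
G1 X50.84 Y108.23
M5
G0 X42.97 Y142.85
M3 S820
G1 X55.15 Y142.85 F1280
G1 X55.15 Y87.70
G1 X42.97 Y87.70
G1 X42.97 Y142.85
M5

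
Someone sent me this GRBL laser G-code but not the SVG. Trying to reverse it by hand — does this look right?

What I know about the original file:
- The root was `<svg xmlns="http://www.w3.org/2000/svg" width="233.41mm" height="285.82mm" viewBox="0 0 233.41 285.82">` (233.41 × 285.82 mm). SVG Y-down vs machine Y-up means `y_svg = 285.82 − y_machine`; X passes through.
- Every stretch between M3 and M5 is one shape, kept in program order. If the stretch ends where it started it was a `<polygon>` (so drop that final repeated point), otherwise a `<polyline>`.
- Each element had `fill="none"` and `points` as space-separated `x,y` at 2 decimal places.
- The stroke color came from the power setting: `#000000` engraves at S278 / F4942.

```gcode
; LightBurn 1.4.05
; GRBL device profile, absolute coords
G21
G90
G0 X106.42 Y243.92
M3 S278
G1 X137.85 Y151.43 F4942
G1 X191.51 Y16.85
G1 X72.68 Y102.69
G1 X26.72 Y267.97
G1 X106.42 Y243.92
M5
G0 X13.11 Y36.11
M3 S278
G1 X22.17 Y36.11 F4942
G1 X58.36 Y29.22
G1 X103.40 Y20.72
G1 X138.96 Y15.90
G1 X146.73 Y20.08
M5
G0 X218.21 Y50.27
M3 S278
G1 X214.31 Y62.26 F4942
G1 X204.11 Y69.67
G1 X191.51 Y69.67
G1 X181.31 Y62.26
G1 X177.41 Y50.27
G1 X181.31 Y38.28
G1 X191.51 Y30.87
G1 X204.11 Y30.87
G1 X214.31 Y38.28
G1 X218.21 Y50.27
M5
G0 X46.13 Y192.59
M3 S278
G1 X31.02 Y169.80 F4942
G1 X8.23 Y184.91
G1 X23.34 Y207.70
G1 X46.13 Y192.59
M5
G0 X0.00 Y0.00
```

<svg xmlns="http://www.w3.org/2000/svg" width="233.41mm" height="285.82mm" viewBox="0 0 233.41 285.82">
  <polygon points="106.42,41.90 137.85,134.39 191.51,268.97 72.68,183.13 26.72,17.85" fill="none" stroke="#000000"/>
  <polyline points="13.11,249.71 22.17,249.71 58.36,256.60 103.40,265.10 138.96,269.92 146.73,265.74" fill="none" stroke="#000000"/>
  <polygon points="218.21,235.55 214.31,223.56 204.11,216.15 191.51,216.15 181.31,223.56 177.41,235.55 181.31,247.54 191.51,254.95 204.11,254.95 214.31,247.54" fill="none" stroke="#000000"/>
  <polygon points="46.13,93.23 31.02,116.02 8.23,100.91 23.34,78.12" fill="none" stroke="#000000"/>
</svg>

Machine Y-up, SVG Y-down with viewBox height 285.82, so y_svg = 285.82 − y_machine; X carries over. Every run uses S278, so all elements get stroke `#000000` (engrave).

Run 1: The run returns to its start, so emit a `<polygon>` with points (Y-flipped): 106.42,41.90 137.85,134.39 191.51,268.97 72.68,183.13 26.72,17.85.

Run 2: The run is open, so emit a `<polyline>` with points (Y-flipped): 13.11,249.71 22.17,249.71 58.36,256.60 103.40,265.10 138.96,269.92 146.73,265.74.

Run 3: The run returns to its start, so emit a `<polygon>` with points (Y-flipped): 218.21,235.55 214.31,223.56 204.11,216.15 191.51,216.15 181.31,223.56 177.41,235.55 181.31,247.54 191.51,254.95 204.11,254.95 214.31,247.54.

Run 4: The run returns to its start, so emit a `<polygon>` with points (Y-flipped): 46.13,93.23 31.02,116.02 8.23,100.91 23.34,78.12.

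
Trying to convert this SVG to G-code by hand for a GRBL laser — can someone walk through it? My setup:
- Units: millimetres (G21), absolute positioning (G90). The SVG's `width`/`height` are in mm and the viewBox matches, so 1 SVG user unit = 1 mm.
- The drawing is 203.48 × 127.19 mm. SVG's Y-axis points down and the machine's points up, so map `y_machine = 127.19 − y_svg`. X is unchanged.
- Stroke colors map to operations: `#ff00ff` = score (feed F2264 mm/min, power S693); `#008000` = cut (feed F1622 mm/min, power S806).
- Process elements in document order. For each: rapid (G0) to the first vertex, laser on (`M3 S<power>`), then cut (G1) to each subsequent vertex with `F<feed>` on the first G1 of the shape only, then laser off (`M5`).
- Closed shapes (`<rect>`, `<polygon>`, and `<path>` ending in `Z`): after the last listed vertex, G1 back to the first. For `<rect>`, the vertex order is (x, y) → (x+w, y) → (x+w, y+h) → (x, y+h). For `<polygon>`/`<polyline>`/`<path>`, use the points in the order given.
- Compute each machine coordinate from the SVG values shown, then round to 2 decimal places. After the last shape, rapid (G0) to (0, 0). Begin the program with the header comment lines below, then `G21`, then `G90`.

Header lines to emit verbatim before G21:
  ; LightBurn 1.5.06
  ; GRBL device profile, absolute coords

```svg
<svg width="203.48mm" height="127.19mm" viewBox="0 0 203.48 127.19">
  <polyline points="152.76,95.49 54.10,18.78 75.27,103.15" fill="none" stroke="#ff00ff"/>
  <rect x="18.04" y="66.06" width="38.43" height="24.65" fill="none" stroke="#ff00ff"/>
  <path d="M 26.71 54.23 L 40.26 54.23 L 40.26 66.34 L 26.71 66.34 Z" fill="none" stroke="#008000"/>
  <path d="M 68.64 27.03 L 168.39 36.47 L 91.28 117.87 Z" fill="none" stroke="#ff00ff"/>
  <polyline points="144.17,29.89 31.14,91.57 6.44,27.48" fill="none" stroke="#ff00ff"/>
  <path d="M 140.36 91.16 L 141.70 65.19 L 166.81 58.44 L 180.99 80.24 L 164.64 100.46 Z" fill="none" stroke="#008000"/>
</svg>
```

viewBox `0 0 203.48 127.19` with mm width/height → 1 unit = 1 mm. Flip: y_m = 127.19 − y_svg.

**Shape 1** — `<polyline>` open polyline, stroke `#ff00ff` → score (S693, F2264). Machine vertices: (152.76,31.70) → (54.10,108.41) → (75.27,24.04). Open path.

**Shape 2** — `<rect>` rectangle, stroke `#ff00ff` → score (S693, F2264). Machine vertices: (18.04,61.13) → (56.47,61.13) → (56.47,36.48) → (18.04,36.48) → (18.04,61.13). Closed: final G1 returns to the first vertex.

**Shape 3** — `<path>` rectangle, stroke `#008000` → cut (S806, F1622). Machine vertices: (26.71,72.96) → (40.26,72.96) → (40.26,60.85) → (26.71,60.85) → (26.71,72.96). Closed: final G1 returns to the first vertex.

**Shape 4** — `<path>` closed polygon, stroke `#ff00ff` → score (S693, F2264). Machine vertices: (68.64,100.16) → (168.39,90.72) → (91.28,9.32) → (68.64,100.16). Closed: final G1 returns to the first vertex.

**Shape 5** — `<polyline>` open polyline, stroke `#ff00ff` → score (S693, F2264). Machine vertices: (144.17,97.30) → (31.14,35.62) → (6.44,99.71). Open path.

**Shape 6** — `<path>` regular polygon, stroke `#008000` → cut (S806, F1622). Machine vertices: (140.36,36.03) → (141.70,62.00) → (166.81,68.75) → (180.99,46.95) → (164.64,26.73) → (140.36,36.03). Closed: final G1 returns to the first vertex.

; LightBurn 1.5.06
; GRBL device profile, absolute coords
G21
G90
G0 X152.76 Y31.70
M3 S693
G1 X54.10 Y108.41 F2264
G1 X75.27 Y24.04
M5
G0 X18.04 Y61.13
M3 S693
G1 X56.47 Y61.13 F2264
G1 X56.47 Y36.48
G1 X18.04 Y36.48
G1 X18.04 Y61.13
M5
G0 X26.71 Y72.96
M3 S806
G1 X40.26 Y72.96 F1622
G1 X40.26 Y60.85
G1 X26.71 Y60.85
G1 X26.71 Y72.96
M5
G0 X68.64 Y100.16
M3 S693
G1 X168.39 Y90.72 F2264
G1 X91.28 Y9.32
G1 X68.64 Y100.16
M5
G0 X144.17 Y97.30
M3 S693
G1 X31.14 Y35.62 F2264
G1 X6.44 Y99.71
M5
G0 X140.36 Y36.03
M3 S806
G1 X141.70 Y62.00 F1622
G1 X166.81 Y68.75
G1 X180.99 Y46.95
G1 X164.64 Y26.73
G1 X140.36 Y36.03
M5
G0 X0.00 Y0.00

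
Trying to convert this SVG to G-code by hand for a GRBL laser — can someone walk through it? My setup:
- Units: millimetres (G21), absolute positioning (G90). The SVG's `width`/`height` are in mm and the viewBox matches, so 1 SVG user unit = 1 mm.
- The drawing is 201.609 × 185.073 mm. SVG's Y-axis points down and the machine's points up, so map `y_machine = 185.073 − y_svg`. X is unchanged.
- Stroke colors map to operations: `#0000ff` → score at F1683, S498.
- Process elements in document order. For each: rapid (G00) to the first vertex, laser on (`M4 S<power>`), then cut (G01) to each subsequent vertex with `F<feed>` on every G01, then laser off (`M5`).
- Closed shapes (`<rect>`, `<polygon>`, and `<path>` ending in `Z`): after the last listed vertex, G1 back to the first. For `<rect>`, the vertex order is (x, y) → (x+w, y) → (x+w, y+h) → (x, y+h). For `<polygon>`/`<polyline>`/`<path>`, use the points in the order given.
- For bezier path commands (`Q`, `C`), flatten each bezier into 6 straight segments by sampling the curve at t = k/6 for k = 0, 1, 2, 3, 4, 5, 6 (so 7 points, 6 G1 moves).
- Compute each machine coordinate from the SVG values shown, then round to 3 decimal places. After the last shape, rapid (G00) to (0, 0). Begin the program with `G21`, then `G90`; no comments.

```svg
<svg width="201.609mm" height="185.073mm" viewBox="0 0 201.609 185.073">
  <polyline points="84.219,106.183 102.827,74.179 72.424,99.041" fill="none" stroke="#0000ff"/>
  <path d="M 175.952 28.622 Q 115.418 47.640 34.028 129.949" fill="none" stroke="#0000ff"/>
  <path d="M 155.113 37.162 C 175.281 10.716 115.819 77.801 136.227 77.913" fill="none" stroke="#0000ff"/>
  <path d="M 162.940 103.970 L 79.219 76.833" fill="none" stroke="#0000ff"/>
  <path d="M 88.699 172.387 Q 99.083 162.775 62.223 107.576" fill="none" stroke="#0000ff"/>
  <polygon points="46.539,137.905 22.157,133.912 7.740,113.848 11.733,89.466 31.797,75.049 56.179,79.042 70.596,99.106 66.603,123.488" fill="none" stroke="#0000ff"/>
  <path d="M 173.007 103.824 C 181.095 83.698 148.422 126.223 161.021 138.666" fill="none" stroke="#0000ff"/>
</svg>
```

Since the viewBox matches the mm dimensions, user units are millimetres directly. The only transform is the Y-flip y_m = 185.073 − y_svg.

Shape 1 is a open polyline drawn with `<polyline>`. Its stroke #0000ff means score at S498, F1683. After flipping Y the toolpath is (84.219,78.890) → (102.827,110.894) → (72.424,86.032).

Shape 2 is a quadratic bezier drawn with `<path>`. Its stroke #0000ff means score at S498, F1683. After flipping Y the toolpath is (175.952,156.451) → (155.195,148.354) → (133.279,136.740) → (110.204,121.610) → (85.971,102.964) → (60.579,80.802) → (34.028,55.124).

Shape 3 is a cubic bezier drawn with `<path>`. Its stroke #0000ff means score at S498, F1683. After flipping Y the toolpath is (155.113,147.911) → (159.300,154.083) → (154.645,149.125) → (145.580,137.495) → (136.535,123.652) → (131.940,112.054) → (136.227,107.160).

Shape 4 is a line segment drawn with `<path>`. Its stroke #0000ff means score at S498, F1683. After flipping Y the toolpath is (162.940,81.103) → (79.219,108.240).

Shape 5 is a quadratic bezier drawn with `<path>`. Its stroke #0000ff means score at S498, F1683. After flipping Y the toolpath is (88.699,12.686) → (90.848,17.156) → (90.372,24.159) → (87.272,33.695) → (81.547,45.763) → (73.197,60.364) → (62.223,77.497).

Shape 6 is a regular polygon drawn with `<polygon>`. Its stroke #0000ff means score at S498, F1683. After flipping Y the toolpath is (46.539,47.168) → (22.157,51.161) → (7.740,71.225) → (11.733,95.607) → (31.797,110.024) → (56.179,106.031) → (70.596,85.967) → (66.603,61.585) → (46.539,47.168), returning to the start.

Shape 7 is a cubic bezier drawn with `<path>`. Its stroke #0000ff means score at S498, F1683. After flipping Y the toolpath is (173.007,81.249) → (174.053,86.520) → (170.694,83.926) → (165.322,76.041) → (160.326,65.443) → (158.096,54.706) → (161.021,46.407).

G21
G90
G00 X84.219 Y78.890
M4 S498
G01 X102.827 Y110.894 F1683
G01 X72.424 Y86.032 F1683
M5
G00 X175.952 Y156.451
M4 S498
G01 X155.195 Y148.354 F1683
G01 X133.279 Y136.740 F1683
G01 X110.204 Y121.610 F1683
G01 X85.971 Y102.964 F1683
G01 X60.579 Y80.802 F1683
G01 X34.028 Y55.124 F1683
M5
G00 X155.113 Y147.911
M4 S498
G01 X159.300 Y154.083 F1683
G01 X154.645 Y149.125 F1683
G01 X145.580 Y137.495 F1683
G01 X136.535 Y123.652 F1683
G01 X131.940 Y112.054 F1683
G01 X136.227 Y107.160 F1683
M5
G00 X162.940 Y81.103
M4 S498
G01 X79.219 Y108.240 F1683
M5
G00 X88.699 Y12.686
M4 S498
G01 X90.848 Y17.156 F1683
G01 X90.372 Y24.159 F1683
G01 X87.272 Y33.695 F1683
G01 X81.547 Y45.763 F1683
G01 X73.197 Y60.364 F1683
G01 X62.223 Y77.497 F1683
M5
G00 X46.539 Y47.168
M4 S498
G01 X22.157 Y51.161 F1683
G01 X7.740 Y71.225 F1683
G01 X11.733 Y95.607 F1683
G01 X31.797 Y110.024 F1683
G01 X56.179 Y106.031 F1683
G01 X70.596 Y85.967 F1683
G01 X66.603 Y61.585 F1683
G01 X46.539 Y47.168 F1683
M5
G00 X173.007 Y81.249
M4 S498
G01 X174.053 Y86.520 F1683
G01 X170.694 Y83.926 F1683
G01 X165.322 Y76.041 F1683
G01 X160.326 Y65.443 F1683
G01 X158.096 Y54.706 F1683
G01 X161.021 Y46.407 F1683
M5
G00 X0.000 Y0.000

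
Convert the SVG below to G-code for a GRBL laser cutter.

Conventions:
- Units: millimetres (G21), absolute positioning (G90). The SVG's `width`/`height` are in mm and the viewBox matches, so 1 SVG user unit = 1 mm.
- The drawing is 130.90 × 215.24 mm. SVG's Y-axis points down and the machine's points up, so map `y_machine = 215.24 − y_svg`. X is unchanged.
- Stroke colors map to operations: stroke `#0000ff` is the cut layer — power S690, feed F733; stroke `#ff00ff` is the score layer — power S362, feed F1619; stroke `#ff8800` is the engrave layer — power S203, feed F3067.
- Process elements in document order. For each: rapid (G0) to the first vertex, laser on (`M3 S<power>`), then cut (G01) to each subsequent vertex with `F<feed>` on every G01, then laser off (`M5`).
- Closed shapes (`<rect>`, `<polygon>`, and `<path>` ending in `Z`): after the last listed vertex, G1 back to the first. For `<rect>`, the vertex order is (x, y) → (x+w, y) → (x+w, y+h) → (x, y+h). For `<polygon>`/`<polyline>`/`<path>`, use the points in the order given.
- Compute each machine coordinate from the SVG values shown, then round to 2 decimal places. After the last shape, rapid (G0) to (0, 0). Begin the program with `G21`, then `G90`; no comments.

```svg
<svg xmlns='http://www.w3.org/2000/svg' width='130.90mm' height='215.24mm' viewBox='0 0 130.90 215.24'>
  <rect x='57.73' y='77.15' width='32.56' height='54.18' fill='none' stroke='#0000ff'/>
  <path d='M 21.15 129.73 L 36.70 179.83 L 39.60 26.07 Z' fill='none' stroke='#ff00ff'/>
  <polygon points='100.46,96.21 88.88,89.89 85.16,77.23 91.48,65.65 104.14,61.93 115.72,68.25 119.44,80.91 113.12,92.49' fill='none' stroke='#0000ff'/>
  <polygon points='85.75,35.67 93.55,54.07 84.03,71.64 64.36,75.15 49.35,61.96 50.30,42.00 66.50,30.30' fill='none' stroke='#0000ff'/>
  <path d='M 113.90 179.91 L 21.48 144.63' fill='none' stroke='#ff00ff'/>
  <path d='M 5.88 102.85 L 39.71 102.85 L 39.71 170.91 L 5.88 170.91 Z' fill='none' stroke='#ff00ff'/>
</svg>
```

viewBox `0 0 130.90 215.24` with mm width/height → 1 unit = 1 mm. Flip: y_m = 215.24 − y_svg.

**Shape 1** — `<rect>` rectangle, stroke `#0000ff` → cut (S690, F733). Machine vertices: (57.73,138.09) → (90.29,138.09) → (90.29,83.91) → (57.73,83.91) → (57.73,138.09). Closed: final G1 returns to the first vertex.

**Shape 2** — `<path>` closed polygon, stroke `#ff00ff` → score (S362, F1619). Machine vertices: (21.15,85.51) → (36.70,35.41) → (39.60,189.17) → (21.15,85.51). Closed: final G1 returns to the first vertex.

**Shape 3** — `<polygon>` regular polygon, stroke `#0000ff` → cut (S690, F733). Machine vertices: (100.46,119.03) → (88.88,125.35) → (85.16,138.01) → (91.48,149.59) → (104.14,153.31) → (115.72,146.99) → (119.44,134.33) → (113.12,122.75) → (100.46,119.03). Closed: final G1 returns to the first vertex.

**Shape 4** — `<polygon>` regular polygon, stroke `#0000ff` → cut (S690, F733). Machine vertices: (85.75,179.57) → (93.55,161.17) → (84.03,143.60) → (64.36,140.09) → (49.35,153.28) → (50.30,173.24) → (66.50,184.94) → (85.75,179.57). Closed: final G1 returns to the first vertex.

**Shape 5** — `<path>` line segment, stroke `#ff00ff` → score (S362, F1619). Machine vertices: (113.90,35.33) → (21.48,70.61). Open path.

**Shape 6** — `<path>` rectangle, stroke `#ff00ff` → score (S362, F1619). Machine vertices: (5.88,112.39) → (39.71,112.39) → (39.71,44.33) → (5.88,44.33) → (5.88,112.39). Closed: final G1 returns to the first vertex.

G21
G90
G0 X57.73 Y138.09
M3 S690
G01 X90.29 Y138.09 F733
G01 X90.29 Y83.91 F733
G01 X57.73 Y83.91 F733
G01 X57.73 Y138.09 F733
M5
G0 X21.15 Y85.51
M3 S362
G01 X36.70 Y35.41 F1619
G01 X39.60 Y189.17 F1619
G01 X21.15 Y85.51 F1619
M5
G0 X100.46 Y119.03
M3 S690
G01 X88.88 Y125.35 F733
G01 X85.16 Y138.01 F733
G01 X91.48 Y149.59 F733
G01 X104.14 Y153.31 F733
G01 X115.72 Y146.99 F733
G01 X119.44 Y134.33 F733
G01 X113.12 Y122.75 F733
G01 X100.46 Y119.03 F733
M5
G0 X85.75 Y179.57
M3 S690
G01 X93.55 Y161.17 F733
G01 X84.03 Y143.60 F733
G01 X64.36 Y140.09 F733
G01 X49.35 Y153.28 F733
G01 X50.30 Y173.24 F733
G01 X66.50 Y184.94 F733
G01 X85.75 Y179.57 F733
M5
G0 X113.90 Y35.33
M3 S362
G01 X21.48 Y70.61 F1619
M5
G0 X5.88 Y112.39
M3 S362
G01 X39.71 Y112.39 F1619
G01 X39.71 Y44.33 F1619
G01 X5.88 Y44.33 F1619
G01 X5.88 Y112.39 F1619
M5
G0 X0.00 Y0.00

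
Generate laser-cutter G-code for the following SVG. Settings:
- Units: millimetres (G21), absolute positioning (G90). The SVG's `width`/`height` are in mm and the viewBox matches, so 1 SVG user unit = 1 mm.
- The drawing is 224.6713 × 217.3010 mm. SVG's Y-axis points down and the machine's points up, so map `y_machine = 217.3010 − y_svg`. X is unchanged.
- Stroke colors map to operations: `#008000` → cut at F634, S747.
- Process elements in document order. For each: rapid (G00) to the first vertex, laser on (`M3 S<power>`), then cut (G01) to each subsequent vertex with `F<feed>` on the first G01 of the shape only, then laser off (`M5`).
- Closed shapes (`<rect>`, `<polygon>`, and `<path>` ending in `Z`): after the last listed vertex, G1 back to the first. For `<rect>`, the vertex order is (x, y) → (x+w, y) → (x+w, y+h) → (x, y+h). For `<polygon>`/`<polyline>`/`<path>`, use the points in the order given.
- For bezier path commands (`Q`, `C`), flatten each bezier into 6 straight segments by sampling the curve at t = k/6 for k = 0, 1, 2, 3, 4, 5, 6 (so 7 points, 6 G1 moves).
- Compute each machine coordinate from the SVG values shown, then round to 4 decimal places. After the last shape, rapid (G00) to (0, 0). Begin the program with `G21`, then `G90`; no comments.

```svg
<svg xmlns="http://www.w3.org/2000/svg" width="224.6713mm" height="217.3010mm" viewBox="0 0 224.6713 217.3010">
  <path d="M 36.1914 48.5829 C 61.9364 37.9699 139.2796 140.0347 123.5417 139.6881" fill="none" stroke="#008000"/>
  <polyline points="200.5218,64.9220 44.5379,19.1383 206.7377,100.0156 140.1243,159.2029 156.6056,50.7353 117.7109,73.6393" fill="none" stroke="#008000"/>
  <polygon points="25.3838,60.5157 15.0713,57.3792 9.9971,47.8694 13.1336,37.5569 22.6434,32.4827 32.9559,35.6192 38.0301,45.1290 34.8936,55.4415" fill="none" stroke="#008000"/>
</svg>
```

Since the viewBox matches the mm dimensions, user units are millimetres directly. The only transform is the Y-flip y_m = 217.3010 − y_svg.

Shape 1 is a cubic bezier drawn with `<path>`. Its stroke #008000 means cut at S747, F634. After flipping Y the toolpath is (36.1914,168.7181) → (52.6939,165.6306) → (73.7773,149.7381) → (95.4226,127.0154) → (113.6111,103.4372) → (124.3237,84.9781) → (123.5417,77.6129).

Shape 2 is a open polyline drawn with `<polyline>`. Its stroke #008000 means cut at S747, F634. After flipping Y the toolpath is (200.5218,152.3790) → (44.5379,198.1627) → (206.7377,117.2854) → (140.1243,58.0981) → (156.6056,166.5657) → (117.7109,143.6617).

Shape 3 is a regular polygon drawn with `<polygon>`. Its stroke #008000 means cut at S747, F634. After flipping Y the toolpath is (25.3838,156.7853) → (15.0713,159.9218) → (9.9971,169.4316) → (13.1336,179.7441) → (22.6434,184.8183) → (32.9559,181.6818) → (38.0301,172.1720) → (34.8936,161.8595) → (25.3838,156.7853), returning to the start.

G21
G90
G00 X36.1914 Y168.7181
M3 S747
G01 X52.6939 Y165.6306 F634
G01 X73.7773 Y149.7381
G01 X95.4226 Y127.0154
G01 X113.6111 Y103.4372
G01 X124.3237 Y84.9781
G01 X123.5417 Y77.6129
M5
G00 X200.5218 Y152.3790
M3 S747
G01 X44.5379 Y198.1627 F634
G01 X206.7377 Y117.2854
G01 X140.1243 Y58.0981
G01 X156.6056 Y166.5657
G01 X117.7109 Y143.6617
M5
G00 X25.3838 Y156.7853
M3 S747
G01 X15.0713 Y159.9218 F634
G01 X9.9971 Y169.4316
G01 X13.1336 Y179.7441
G01 X22.6434 Y184.8183
G01 X32.9559 Y181.6818
G01 X38.0301 Y172.1720
G01 X34.8936 Y161.8595
G01 X25.3838 Y156.7853
M5
G00 X0.0000 Y0.0000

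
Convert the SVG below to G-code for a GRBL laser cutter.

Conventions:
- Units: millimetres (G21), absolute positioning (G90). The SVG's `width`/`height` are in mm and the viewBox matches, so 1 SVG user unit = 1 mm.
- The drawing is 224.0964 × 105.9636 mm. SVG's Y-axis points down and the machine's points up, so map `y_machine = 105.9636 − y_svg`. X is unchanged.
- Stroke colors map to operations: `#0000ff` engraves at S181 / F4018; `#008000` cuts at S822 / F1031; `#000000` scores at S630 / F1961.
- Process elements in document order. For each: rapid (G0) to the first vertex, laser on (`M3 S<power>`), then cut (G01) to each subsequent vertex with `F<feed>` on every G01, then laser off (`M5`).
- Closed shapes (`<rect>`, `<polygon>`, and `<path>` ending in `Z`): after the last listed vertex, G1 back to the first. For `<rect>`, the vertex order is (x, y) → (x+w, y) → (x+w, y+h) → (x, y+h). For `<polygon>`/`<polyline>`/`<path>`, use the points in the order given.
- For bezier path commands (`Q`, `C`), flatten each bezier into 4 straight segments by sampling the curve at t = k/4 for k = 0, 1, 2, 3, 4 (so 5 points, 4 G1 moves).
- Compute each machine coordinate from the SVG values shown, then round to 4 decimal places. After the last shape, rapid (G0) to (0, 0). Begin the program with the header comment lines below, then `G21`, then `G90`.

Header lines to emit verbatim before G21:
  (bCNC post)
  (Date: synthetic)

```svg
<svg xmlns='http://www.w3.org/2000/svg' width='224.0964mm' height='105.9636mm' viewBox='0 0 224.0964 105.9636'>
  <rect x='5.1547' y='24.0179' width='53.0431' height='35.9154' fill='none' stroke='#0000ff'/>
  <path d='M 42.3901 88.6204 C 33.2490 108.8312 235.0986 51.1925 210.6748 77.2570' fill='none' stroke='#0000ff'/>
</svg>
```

(bCNC post)
(Date: synthetic)
G21
G90
G0 X5.1547 Y81.9457
M3 S181
G01 X58.1978 Y81.9457 F4018
G01 X58.1978 Y46.0303 F4018
G01 X5.1547 Y46.0303 F4018
G01 X5.1547 Y81.9457 F4018
M5
G0 X42.3901 Y17.3432
M3 S181
G01 X68.2628 Y14.2576 F4018
G01 X132.2635 Y25.2200 F4018
G01 X193.3986 Y35.0849 F4018
G01 X210.6748 Y28.7066 F4018
M5
G0 X0.0000 Y0.0000

1 u = 1 mm; y_m = 105.9636 − y.

[1] `<rect>` rectangle, #0000ff→engrave S181 F4018: (5.1547,81.9457) → (58.1978,81.9457) → (58.1978,46.0303) → (5.1547,46.0303) → (5.1547,81.9457) (closed)

[2] `<path>` cubic bezier, #0000ff→engrave S181 F4018: (42.3901,17.3432) → (68.2628,14.2576) → (132.2635,25.2200) → (193.3986,35.0849) → (210.6748,28.7066)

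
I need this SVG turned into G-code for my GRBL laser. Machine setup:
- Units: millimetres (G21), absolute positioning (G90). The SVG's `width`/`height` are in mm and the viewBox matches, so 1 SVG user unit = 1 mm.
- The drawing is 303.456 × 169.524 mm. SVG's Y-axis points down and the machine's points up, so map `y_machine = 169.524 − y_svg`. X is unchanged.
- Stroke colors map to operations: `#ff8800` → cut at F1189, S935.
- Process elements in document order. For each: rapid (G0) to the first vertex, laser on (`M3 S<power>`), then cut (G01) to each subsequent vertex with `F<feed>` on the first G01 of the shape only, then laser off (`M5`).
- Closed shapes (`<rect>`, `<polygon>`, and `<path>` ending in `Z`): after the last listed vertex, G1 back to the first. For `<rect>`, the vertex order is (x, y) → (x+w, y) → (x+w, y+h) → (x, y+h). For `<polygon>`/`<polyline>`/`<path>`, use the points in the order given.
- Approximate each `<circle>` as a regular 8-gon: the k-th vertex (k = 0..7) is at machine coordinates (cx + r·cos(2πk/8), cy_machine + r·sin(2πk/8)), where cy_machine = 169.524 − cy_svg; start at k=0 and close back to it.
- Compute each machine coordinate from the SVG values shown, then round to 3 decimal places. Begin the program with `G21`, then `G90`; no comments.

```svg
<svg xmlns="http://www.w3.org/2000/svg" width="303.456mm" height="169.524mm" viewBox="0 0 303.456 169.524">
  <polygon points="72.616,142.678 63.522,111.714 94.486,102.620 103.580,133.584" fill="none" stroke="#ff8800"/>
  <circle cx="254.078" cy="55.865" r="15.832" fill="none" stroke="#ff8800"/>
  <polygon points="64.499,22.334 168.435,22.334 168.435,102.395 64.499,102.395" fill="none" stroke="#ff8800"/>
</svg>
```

Since the viewBox matches the mm dimensions, user units are millimetres directly. The only transform is the Y-flip y_m = 169.524 − y_svg.

Shape 1 is a regular polygon drawn with `<polygon>`. Its stroke #ff8800 means cut at S935, F1189. After flipping Y the toolpath is (72.616,26.846) → (63.522,57.810) → (94.486,66.904) → (103.580,35.940) → (72.616,26.846), returning to the start.

Shape 2 is a circle drawn with `<circle>`. Its stroke #ff8800 means cut at S935, F1189. After flipping Y the toolpath is (269.910,113.659) → (265.273,124.854) → (254.078,129.491) → (242.883,124.854) → (238.246,113.659) → (242.883,102.464) → (254.078,97.827) → (265.273,102.464) → (269.910,113.659), returning to the start.

Shape 3 is a rectangle drawn with `<polygon>`. Its stroke #ff8800 means cut at S935, F1189. After flipping Y the toolpath is (64.499,147.190) → (168.435,147.190) → (168.435,67.129) → (64.499,67.129) → (64.499,147.190), returning to the start.

G21
G90
G0 X72.616 Y26.846
M3 S935
G01 X63.522 Y57.810 F1189
G01 X94.486 Y66.904
G01 X103.580 Y35.940
G01 X72.616 Y26.846
M5
G0 X269.910 Y113.659
M3 S935
G01 X265.273 Y124.854 F1189
G01 X254.078 Y129.491
G01 X242.883 Y124.854
G01 X238.246 Y113.659
G01 X242.883 Y102.464
G01 X254.078 Y97.827
G01 X265.273 Y102.464
G01 X269.910 Y113.659
M5
G0 X64.499 Y147.190
M3 S935
G01 X168.435 Y147.190 F1189
G01 X168.435 Y67.129
G01 X64.499 Y67.129
G01 X64.499 Y147.190
M5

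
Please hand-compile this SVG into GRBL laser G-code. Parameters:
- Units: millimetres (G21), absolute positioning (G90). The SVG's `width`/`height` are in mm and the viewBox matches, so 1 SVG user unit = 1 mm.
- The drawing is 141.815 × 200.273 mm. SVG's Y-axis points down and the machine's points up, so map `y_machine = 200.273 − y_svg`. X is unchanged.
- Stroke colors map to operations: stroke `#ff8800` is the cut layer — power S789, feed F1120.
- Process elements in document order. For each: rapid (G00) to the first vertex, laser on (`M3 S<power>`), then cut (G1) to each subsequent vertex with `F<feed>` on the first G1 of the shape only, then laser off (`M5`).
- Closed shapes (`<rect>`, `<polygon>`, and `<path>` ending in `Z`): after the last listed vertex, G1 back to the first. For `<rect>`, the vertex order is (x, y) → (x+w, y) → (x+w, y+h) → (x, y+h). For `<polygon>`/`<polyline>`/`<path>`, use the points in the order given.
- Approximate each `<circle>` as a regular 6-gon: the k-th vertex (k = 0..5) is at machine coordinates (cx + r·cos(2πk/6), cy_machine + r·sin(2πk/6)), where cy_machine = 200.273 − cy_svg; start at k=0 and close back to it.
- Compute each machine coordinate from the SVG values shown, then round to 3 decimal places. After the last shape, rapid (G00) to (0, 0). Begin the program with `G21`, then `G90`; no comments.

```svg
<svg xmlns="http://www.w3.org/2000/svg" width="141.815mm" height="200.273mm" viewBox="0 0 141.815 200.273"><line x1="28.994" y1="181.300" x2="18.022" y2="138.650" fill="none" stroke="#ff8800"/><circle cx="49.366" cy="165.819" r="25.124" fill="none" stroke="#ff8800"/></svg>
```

Since the viewBox matches the mm dimensions, user units are millimetres directly. The only transform is the Y-flip y_m = 200.273 − y_svg.

Shape 1 is a line segment drawn with `<line>`. Its stroke #ff8800 means cut at S789, F1120. After flipping Y the toolpath is (28.994,18.973) → (18.022,61.623).

Shape 2 is a circle drawn with `<circle>`. Its stroke #ff8800 means cut at S789, F1120. After flipping Y the toolpath is (74.490,34.454) → (61.928,56.212) → (36.804,56.212) → (24.242,34.454) → (36.804,12.696) → (61.928,12.696) → (74.490,34.454), returning to the start.

G21
G90
G00 X28.994 Y18.973
M3 S789
G1 X18.022 Y61.623 F1120
M5
G00 X74.490 Y34.454
M3 S789
G1 X61.928 Y56.212 F1120
G1 X36.804 Y56.212
G1 X24.242 Y34.454
G1 X36.804 Y12.696
G1 X61.928 Y12.696
G1 X74.490 Y34.454
M5
G00 X0.000 Y0.000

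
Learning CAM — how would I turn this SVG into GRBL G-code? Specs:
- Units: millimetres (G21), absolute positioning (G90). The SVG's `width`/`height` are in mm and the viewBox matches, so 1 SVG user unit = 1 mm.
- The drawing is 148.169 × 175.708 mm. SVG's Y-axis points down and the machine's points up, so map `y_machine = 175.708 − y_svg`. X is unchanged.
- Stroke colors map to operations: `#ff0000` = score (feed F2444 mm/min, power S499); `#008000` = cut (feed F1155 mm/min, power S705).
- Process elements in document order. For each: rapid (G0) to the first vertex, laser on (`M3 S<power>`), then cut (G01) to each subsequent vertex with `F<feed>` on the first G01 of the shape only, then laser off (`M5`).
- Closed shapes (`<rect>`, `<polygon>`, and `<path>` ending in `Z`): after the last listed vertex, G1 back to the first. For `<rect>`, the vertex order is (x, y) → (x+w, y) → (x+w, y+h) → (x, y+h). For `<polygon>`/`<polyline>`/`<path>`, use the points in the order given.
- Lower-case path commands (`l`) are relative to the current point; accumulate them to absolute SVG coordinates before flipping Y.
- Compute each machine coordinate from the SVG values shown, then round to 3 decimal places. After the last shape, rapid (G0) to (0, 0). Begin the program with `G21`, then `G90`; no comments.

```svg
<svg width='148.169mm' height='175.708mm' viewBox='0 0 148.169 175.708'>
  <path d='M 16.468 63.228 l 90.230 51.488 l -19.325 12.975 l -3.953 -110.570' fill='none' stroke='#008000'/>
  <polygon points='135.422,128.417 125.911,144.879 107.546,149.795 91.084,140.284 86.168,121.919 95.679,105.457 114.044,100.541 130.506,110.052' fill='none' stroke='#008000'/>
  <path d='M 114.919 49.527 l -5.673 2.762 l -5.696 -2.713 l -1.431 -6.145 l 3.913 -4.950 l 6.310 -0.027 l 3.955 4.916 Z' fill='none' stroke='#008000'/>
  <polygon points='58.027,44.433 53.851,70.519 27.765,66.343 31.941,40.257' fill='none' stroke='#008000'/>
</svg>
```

G21
G90
G0 X16.468 Y112.480
M3 S705
G01 X106.698 Y60.992 F1155
G01 X87.373 Y48.017
G01 X83.420 Y158.587
M5
G0 X135.422 Y47.291
M3 S705
G01 X125.911 Y30.829 F1155
G01 X107.546 Y25.913
G01 X91.084 Y35.424
G01 X86.168 Y53.789
G01 X95.679 Y70.251
G01 X114.044 Y75.167
G01 X130.506 Y65.656
G01 X135.422 Y47.291
M5
G0 X114.919 Y126.181
M3 S705
G01 X109.246 Y123.419 F1155
G01 X103.550 Y126.132
G01 X102.119 Y132.277
G01 X106.032 Y137.227
G01 X112.342 Y137.254
G01 X116.297 Y132.338
G01 X114.919 Y126.181
M5
G0 X58.027 Y131.275
M3 S705
G01 X53.851 Y105.189 F1155
G01 X27.765 Y109.365
G01 X31.941 Y135.451
G01 X58.027 Y131.275
M5
G0 X0.000 Y0.000

1 u = 1 mm; y_m = 175.708 − y.

[1] `<path>` open polyline, #008000→cut S705 F1155: (16.468,112.480) → (106.698,60.992) → (87.373,48.017) → (83.420,158.587)

[2] `<polygon>` regular polygon, #008000→cut S705 F1155: (135.422,47.291) → (125.911,30.829) → (107.546,25.913) → (91.084,35.424) → (86.168,53.789) → (95.679,70.251) → (114.044,75.167) → (130.506,65.656) → (135.422,47.291) (closed)

[3] `<path>` regular polygon, #008000→cut S705 F1155: (114.919,126.181) → (109.246,123.419) → (103.550,126.132) → (102.119,132.277) → (106.032,137.227) → (112.342,137.254) → (116.297,132.338) → (114.919,126.181) (closed)

[4] `<polygon>` regular polygon, #008000→cut S705 F1155: (58.027,131.275) → (53.851,105.189) → (27.765,109.365) → (31.941,135.451) → (58.027,131.275) (closed)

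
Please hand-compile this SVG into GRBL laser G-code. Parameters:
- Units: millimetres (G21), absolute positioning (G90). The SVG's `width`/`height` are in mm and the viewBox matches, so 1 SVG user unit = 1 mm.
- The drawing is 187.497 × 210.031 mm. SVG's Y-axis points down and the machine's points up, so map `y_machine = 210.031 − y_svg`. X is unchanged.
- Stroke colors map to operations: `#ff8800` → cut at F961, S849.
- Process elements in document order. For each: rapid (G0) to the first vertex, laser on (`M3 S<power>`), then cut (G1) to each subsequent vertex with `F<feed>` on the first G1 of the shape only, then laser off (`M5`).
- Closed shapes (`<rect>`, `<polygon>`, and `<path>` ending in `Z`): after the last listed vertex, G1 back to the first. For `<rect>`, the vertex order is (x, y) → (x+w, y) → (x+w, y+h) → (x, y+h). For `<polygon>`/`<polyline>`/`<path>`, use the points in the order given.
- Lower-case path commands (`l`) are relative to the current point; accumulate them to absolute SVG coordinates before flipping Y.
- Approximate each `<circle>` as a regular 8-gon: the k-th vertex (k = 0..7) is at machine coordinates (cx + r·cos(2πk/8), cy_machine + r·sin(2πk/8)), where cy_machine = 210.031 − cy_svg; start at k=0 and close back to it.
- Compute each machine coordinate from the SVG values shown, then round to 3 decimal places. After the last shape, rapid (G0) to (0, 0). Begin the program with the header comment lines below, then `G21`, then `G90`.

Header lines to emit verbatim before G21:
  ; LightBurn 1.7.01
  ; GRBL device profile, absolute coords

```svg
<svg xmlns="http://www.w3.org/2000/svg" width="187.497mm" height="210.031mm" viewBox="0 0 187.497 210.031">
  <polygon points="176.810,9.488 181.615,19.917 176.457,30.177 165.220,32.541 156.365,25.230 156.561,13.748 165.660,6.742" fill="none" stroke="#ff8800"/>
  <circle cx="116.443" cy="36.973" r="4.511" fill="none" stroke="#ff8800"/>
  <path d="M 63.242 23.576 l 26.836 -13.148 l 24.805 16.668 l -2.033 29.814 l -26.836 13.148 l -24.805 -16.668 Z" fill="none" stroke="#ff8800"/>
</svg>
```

; LightBurn 1.7.01
; GRBL device profile, absolute coords
G21
G90
G0 X176.810 Y200.543
M3 S849
G1 X181.615 Y190.114 F961
G1 X176.457 Y179.854
G1 X165.220 Y177.490
G1 X156.365 Y184.801
G1 X156.561 Y196.283
G1 X165.660 Y203.289
G1 X176.810 Y200.543
M5
G0 X120.954 Y173.058
M3 S849
G1 X119.633 Y176.248 F961
G1 X116.443 Y177.569
G1 X113.253 Y176.248
G1 X111.932 Y173.058
G1 X113.253 Y169.868
G1 X116.443 Y168.547
G1 X119.633 Y169.868
G1 X120.954 Y173.058
M5
G0 X63.242 Y186.455
M3 S849
G1 X90.078 Y199.603 F961
G1 X114.883 Y182.935
G1 X112.850 Y153.121
G1 X86.014 Y139.973
G1 X61.209 Y156.641
G1 X63.242 Y186.455
M5
G0 X0.000 Y0.000

viewBox `0 0 187.497 210.031` with mm width/height → 1 unit = 1 mm. Flip: y_m = 210.031 − y_svg.

**Shape 1** — `<polygon>` regular polygon, stroke `#ff8800` → cut (S849, F961). Machine vertices: (176.810,200.543) → (181.615,190.114) → (176.457,179.854) → (165.220,177.490) → (156.365,184.801) → (156.561,196.283) → (165.660,203.289) → (176.810,200.543). Closed: final G1 returns to the first vertex.

**Shape 2** — `<circle>` circle, stroke `#ff8800` → cut (S849, F961). Machine vertices: (120.954,173.058) → (119.633,176.248) → (116.443,177.569) → (113.253,176.248) → (111.932,173.058) → (113.253,169.868) → (116.443,168.547) → (119.633,169.868) → (120.954,173.058). Closed: final G1 returns to the first vertex.

**Shape 3** — `<path>` regular polygon, stroke `#ff8800` → cut (S849, F961). Machine vertices: (63.242,186.455) → (90.078,199.603) → (114.883,182.935) → (112.850,153.121) → (86.014,139.973) → (61.209,156.641) → (63.242,186.455). Closed: final G1 returns to the first vertex.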